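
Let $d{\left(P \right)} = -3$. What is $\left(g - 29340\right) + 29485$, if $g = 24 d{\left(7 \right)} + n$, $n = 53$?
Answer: $126$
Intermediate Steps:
$g = -19$ ($g = 24 \left(-3\right) + 53 = -72 + 53 = -19$)
$\left(g - 29340\right) + 29485 = \left(-19 - 29340\right) + 29485 = -29359 + 29485 = 126$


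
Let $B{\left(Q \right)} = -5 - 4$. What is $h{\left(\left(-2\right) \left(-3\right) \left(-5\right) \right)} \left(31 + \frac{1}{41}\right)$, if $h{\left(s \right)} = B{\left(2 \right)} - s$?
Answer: $\frac{26712}{41} \approx 651.51$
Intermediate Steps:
$B{\left(Q \right)} = -9$
$h{\left(s \right)} = -9 - s$
$h{\left(\left(-2\right) \left(-3\right) \left(-5\right) \right)} \left(31 + \frac{1}{41}\right) = \left(-9 - \left(-2\right) \left(-3\right) \left(-5\right)\right) \left(31 + \frac{1}{41}\right) = \left(-9 - 6 \left(-5\right)\right) \left(31 + \frac{1}{41}\right) = \left(-9 - -30\right) \frac{1272}{41} = \left(-9 + 30\right) \frac{1272}{41} = 21 \cdot \frac{1272}{41} = \frac{26712}{41}$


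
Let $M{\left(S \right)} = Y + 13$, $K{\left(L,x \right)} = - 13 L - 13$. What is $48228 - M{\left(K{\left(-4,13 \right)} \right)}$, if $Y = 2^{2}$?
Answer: $48211$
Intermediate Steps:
$K{\left(L,x \right)} = -13 - 13 L$
$Y = 4$
$M{\left(S \right)} = 17$ ($M{\left(S \right)} = 4 + 13 = 17$)
$48228 - M{\left(K{\left(-4,13 \right)} \right)} = 48228 - 17 = 48211$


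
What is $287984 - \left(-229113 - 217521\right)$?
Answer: $734618$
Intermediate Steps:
$287984 - \left(-229113 - 217521\right) = 287984 - -446634 = 287984 + 446634 = 734618$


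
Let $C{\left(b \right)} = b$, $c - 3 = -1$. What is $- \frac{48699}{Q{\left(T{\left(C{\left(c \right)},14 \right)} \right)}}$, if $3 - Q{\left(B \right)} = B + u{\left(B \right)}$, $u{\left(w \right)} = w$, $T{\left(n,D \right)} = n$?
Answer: $48699$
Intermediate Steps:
$c = 2$ ($c = 3 - 1 = 2$)
$Q{\left(B \right)} = 3 - 2 B$ ($Q{\left(B \right)} = 3 - \left(B + B\right) = 3 - 2 B$)
$- \frac{48699}{Q{\left(T{\left(C{\left(c \right)},14 \right)} \right)}} = - \frac{48699}{3 - 4} = - \frac{48699}{-1} = \left(-48699\right) \left(-1\right) = 48699$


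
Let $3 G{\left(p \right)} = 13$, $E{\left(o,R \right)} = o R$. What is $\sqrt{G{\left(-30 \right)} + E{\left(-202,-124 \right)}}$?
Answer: $\frac{\sqrt{225471}}{3} \approx 158.28$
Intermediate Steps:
$E{\left(o,R \right)} = R o$
$G{\left(p \right)} = \frac{13}{3}$ ($G{\left(p \right)} = \frac{1}{3} \cdot 13 = \frac{13}{3}$)
$\sqrt{G{\left(-30 \right)} + E{\left(-202,-124 \right)}} = \sqrt{\frac{13}{3} - -25048} = \sqrt{\frac{13}{3} + 25048} = \sqrt{\frac{75157}{3}} = \frac{\sqrt{225471}}{3}$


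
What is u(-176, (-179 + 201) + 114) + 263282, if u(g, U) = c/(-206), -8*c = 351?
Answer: 433889087/1648 ≈ 2.6328e+5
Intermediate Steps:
c = -351/8 (c = -⅛*351 = -351/8 ≈ -43.875)
u(g, U) = 351/1648 (u(g, U) = -351/8/(-206) = -351/8*(-1/206) = 351/1648)
u(-176, (-179 + 201) + 114) + 263282 = 351/1648 + 263282 = 433889087/1648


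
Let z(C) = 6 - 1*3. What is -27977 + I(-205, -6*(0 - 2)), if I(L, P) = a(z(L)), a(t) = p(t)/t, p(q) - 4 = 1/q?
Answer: -251780/9 ≈ -27976.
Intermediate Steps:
z(C) = 3 (z(C) = 6 - 3 = 3)
p(q) = 4 + 1/q
a(t) = (4 + 1/t)/t
I(L, P) = 13/9 (I(L, P) = (1 + 4*3)/3**2 = (1 + 12)/9 = (1/9)*13 = 13/9)
-27977 + I(-205, -6*(0 - 2)) = -27977 + 13/9 = -251780/9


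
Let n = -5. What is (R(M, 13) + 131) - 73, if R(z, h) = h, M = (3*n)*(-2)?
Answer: 71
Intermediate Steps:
M = 30 (M = (3*(-5))*(-2) = -15*(-2) = 30)
(R(M, 13) + 131) - 73 = (13 + 131) - 73 = 144 - 73 = 71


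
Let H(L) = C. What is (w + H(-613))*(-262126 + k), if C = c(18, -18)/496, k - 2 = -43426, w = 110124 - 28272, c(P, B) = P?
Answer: -3101226321375/124 ≈ -2.5010e+10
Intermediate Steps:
w = 81852
k = -43424 (k = 2 - 43426 = -43424)
C = 9/248 (C = 18/496 = 18*(1/496) = 9/248 ≈ 0.036290)
H(L) = 9/248
(w + H(-613))*(-262126 + k) = (81852 + 9/248)*(-262126 - 43424) = (20299305/248)*(-305550) = -3101226321375/124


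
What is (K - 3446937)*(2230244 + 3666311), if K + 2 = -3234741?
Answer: -39398893612400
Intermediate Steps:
K = -3234743 (K = -2 - 3234741 = -3234743)
(K - 3446937)*(2230244 + 3666311) = (-3234743 - 3446937)*(2230244 + 3666311) = -6681680*5896555 = -39398893612400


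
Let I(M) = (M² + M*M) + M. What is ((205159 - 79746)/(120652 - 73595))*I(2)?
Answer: 1254130/47057 ≈ 26.651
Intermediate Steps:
I(M) = M + 2*M² (I(M) = (M² + M²) + M = 2*M² + M = M + 2*M²)
((205159 - 79746)/(120652 - 73595))*I(2) = ((205159 - 79746)/(120652 - 73595))*(2*(1 + 2*2)) = (125413/47057)*(2*(1 + 4)) = (125413*(1/47057))*(2*5) = (125413/47057)*10 = 1254130/47057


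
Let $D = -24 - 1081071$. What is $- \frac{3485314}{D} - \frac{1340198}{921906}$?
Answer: $\frac{294041755279}{166111327845} \approx 1.7701$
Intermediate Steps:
$D = -1081095$ ($D = -24 - 1081071 = -1081095$)
$- \frac{3485314}{D} - \frac{1340198}{921906} = - \frac{3485314}{-1081095} - \frac{1340198}{921906} = \left(-3485314\right) \left(- \frac{1}{1081095}\right) - \frac{670099}{460953} = \frac{3485314}{1081095} - \frac{670099}{460953} = \frac{294041755279}{166111327845}$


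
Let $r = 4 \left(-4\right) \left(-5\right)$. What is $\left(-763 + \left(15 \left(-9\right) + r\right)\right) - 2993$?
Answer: $-3811$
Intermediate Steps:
$r = 80$ ($r = \left(-16\right) \left(-5\right) = 80$)
$\left(-763 + \left(15 \left(-9\right) + r\right)\right) - 2993 = \left(-763 + \left(15 \left(-9\right) + 80\right)\right) - 2993 = \left(-763 + \left(-135 + 80\right)\right) - 2993 = \left(-763 - 55\right) - 2993 = -818 - 2993 = -3811$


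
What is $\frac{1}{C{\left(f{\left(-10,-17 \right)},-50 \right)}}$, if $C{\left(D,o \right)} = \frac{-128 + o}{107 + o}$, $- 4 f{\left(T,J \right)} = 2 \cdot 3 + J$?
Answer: $- \frac{57}{178} \approx -0.32022$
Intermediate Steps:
$f{\left(T,J \right)} = - \frac{3}{2} - \frac{J}{4}$ ($f{\left(T,J \right)} = - \frac{2 \cdot 3 + J}{4} = - \frac{6 + J}{4} = - \frac{3}{2} - \frac{J}{4}$)
$C{\left(D,o \right)} = \frac{-128 + o}{107 + o}$
$\frac{1}{C{\left(f{\left(-10,-17 \right)},-50 \right)}} = \frac{1}{\frac{1}{107 - 50} \left(-128 - 50\right)} = \frac{1}{\frac{1}{57} \left(-178\right)} = \frac{1}{- \frac{178}{57}} = - \frac{57}{178}$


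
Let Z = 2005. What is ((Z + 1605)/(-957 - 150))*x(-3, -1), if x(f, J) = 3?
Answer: -3610/369 ≈ -9.7832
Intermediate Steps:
((Z + 1605)/(-957 - 150))*x(-3, -1) = ((2005 + 1605)/(-957 - 150))*3 = (3610/(-1107))*3 = (3610*(-1/1107))*3 = -3610/1107*3 = -3610/369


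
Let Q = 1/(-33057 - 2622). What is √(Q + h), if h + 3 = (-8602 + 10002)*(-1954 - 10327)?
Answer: I*√21887047983338202/35679 ≈ 4146.5*I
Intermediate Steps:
Q = -1/35679 (Q = 1/(-35679) = -1/35679 ≈ -2.8028e-5)
h = -17193403 (h = -3 + (-8602 + 10002)*(-1954 - 10327) = -3 + 1400*(-12281) = -3 - 17193400 = -17193403)
√(Q + h) = √(-1/35679 - 17193403) = √(-613443425638/35679) = I*√21887047983338202/35679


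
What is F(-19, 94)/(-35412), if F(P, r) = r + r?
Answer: -47/8853 ≈ -0.0053089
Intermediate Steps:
F(P, r) = 2*r
F(-19, 94)/(-35412) = (2*94)/(-35412) = 188*(-1/35412) = -47/8853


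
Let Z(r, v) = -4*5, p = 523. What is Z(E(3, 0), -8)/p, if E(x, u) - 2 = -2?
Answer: -20/523 ≈ -0.038241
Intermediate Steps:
E(x, u) = 0 (E(x, u) = 2 - 2 = 0)
Z(r, v) = -20
Z(E(3, 0), -8)/p = -20/523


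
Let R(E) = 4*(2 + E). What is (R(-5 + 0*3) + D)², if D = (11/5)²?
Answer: 32041/625 ≈ 51.266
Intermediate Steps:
D = 121/25 (D = (11*(⅕))² = (11/5)² = 121/25 ≈ 4.8400)
R(E) = 8 + 4*E
(R(-5 + 0*3) + D)² = ((8 + 4*(-5 + 0*3)) + 121/25)² = ((8 + 4*(-5 + 0)) + 121/25)² = ((8 + 4*(-5)) + 121/25)² = ((8 - 20) + 121/25)² = (-12 + 121/25)² = (-179/25)² = 32041/625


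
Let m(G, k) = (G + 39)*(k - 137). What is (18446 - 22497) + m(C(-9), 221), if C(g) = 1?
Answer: -691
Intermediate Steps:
m(G, k) = (-137 + k)*(39 + G) (m(G, k) = (39 + G)*(-137 + k) = (-137 + k)*(39 + G))
(18446 - 22497) + m(C(-9), 221) = (18446 - 22497) + (-5343 - 137*1 + 39*221 + 1*221) = -4051 + (-5343 - 137 + 8619 + 221) = -4051 + 3360 = -691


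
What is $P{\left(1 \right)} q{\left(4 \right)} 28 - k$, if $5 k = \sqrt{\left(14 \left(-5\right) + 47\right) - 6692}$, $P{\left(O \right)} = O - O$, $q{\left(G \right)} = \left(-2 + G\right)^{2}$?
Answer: $- \frac{i \sqrt{6715}}{5} \approx - 16.389 i$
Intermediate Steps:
$P{\left(O \right)} = 0$
$k = \frac{i \sqrt{6715}}{5}$ ($k = \frac{\sqrt{\left(14 \left(-5\right) + 47\right) - 6692}}{5} = \frac{\sqrt{\left(-70 + 47\right) - 6692}}{5} = \frac{\sqrt{-23 - 6692}}{5} = \frac{\sqrt{-6715}}{5} = \frac{i \sqrt{6715}}{5} \approx 16.389 i$)
$P{\left(1 \right)} q{\left(4 \right)} 28 - k = 0 \left(-2 + 4\right)^{2} \cdot 28 - \frac{i \sqrt{6715}}{5} = 0 \cdot 2^{2} \cdot 28 - \frac{i \sqrt{6715}}{5} = 0 \cdot 4 \cdot 28 - \frac{i \sqrt{6715}}{5} = 0 \cdot 28 - \frac{i \sqrt{6715}}{5} = 0 - \frac{i \sqrt{6715}}{5} = - \frac{i \sqrt{6715}}{5}$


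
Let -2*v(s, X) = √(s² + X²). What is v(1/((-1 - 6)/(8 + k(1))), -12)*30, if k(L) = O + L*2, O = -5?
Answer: -15*√7081/7 ≈ -180.32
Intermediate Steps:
k(L) = -5 + 2*L (k(L) = -5 + L*2 = -5 + 2*L)
v(s, X) = -√(X² + s²)/2 (v(s, X) = -√(s² + X²)/2 = -√(X² + s²)/2)
v(1/((-1 - 6)/(8 + k(1))), -12)*30 = -√((-12)² + (1/((-1 - 6)/(8 + (-5 + 2*1))))²)/2*30 = -√(144 + (1/(-7/(8 + (-5 + 2))))²)/2*30 = -√(144 + (1/(-7/(8 - 3)))²)/2*30 = -√(144 + (1/(-7/5))²)/2*30 = -√(144 + (-5/7)²)/2*30 = -√(144 + 25/49)/2*30 = -√7081/14*30 = -15*√7081/7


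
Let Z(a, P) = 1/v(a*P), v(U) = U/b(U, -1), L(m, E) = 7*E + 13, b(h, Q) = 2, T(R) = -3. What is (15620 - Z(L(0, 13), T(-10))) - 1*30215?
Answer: -2276819/156 ≈ -14595.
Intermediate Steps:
L(m, E) = 13 + 7*E
v(U) = U/2
Z(a, P) = 2/(P*a) (Z(a, P) = 1/((a*P)/2) = 1/((P*a)/2) = 1/(P*a/2) = 2/(P*a))
(15620 - Z(L(0, 13), T(-10))) - 1*30215 = (15620 - 2/((-3)*(13 + 7*13))) - 1*30215 = (15620 - 2*(-1)/(3*(13 + 91))) - 30215 = (15620 - 2*(-1)/(3*104)) - 30215 = (15620 - 1*(-1/156)) - 30215 = (15620 + 1/156) - 30215 = 2436721/156 - 30215 = -2276819/156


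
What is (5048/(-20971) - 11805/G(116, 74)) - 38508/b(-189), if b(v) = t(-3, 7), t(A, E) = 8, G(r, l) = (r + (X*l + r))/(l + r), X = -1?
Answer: -62986839577/3313418 ≈ -19010.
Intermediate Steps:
G(r, l) = (-l + 2*r)/(l + r) (G(r, l) = (r + (-l + r))/(l + r) = (r + (r - l))/(l + r) = (-l + 2*r)/(l + r))
b(v) = 8
(5048/(-20971) - 11805/G(116, 74)) - 38508/b(-189) = (5048/(-20971) - 11805*(74 + 116)/(-1*74 + 2*116)) - 38508/8 = (5048*(-1/20971) - 11805*190/(-74 + 232)) - 38508*⅛ = (-5048/20971 - 11805/((1/190)*158)) - 9627/2 = (-5048/20971 - 11805/79/95) - 9627/2 = (-5048/20971 - 11805*95/79) - 9627/2 = (-5048/20971 - 1121475/79) - 9627/2 = -23518851017/1656709 - 9627/2 = -62986839577/3313418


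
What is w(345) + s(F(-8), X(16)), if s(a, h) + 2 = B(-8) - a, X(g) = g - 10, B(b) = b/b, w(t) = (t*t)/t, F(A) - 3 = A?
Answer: 349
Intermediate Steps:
F(A) = 3 + A
w(t) = t (w(t) = t²/t = t)
B(b) = 1
X(g) = -10 + g
s(a, h) = -1 - a (s(a, h) = -2 + (1 - a) = -1 - a)
w(345) + s(F(-8), X(16)) = 345 + (-1 - (3 - 8)) = 345 + (-1 - 1*(-5)) = 345 + (-1 + 5) = 345 + 4 = 349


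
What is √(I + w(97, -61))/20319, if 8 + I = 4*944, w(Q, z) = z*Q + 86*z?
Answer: I*√7395/20319 ≈ 0.0042322*I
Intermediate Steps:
w(Q, z) = 86*z + Q*z (w(Q, z) = Q*z + 86*z = 86*z + Q*z)
I = 3768 (I = -8 + 4*944 = -8 + 3776 = 3768)
√(I + w(97, -61))/20319 = √(3768 - 61*(86 + 97))/20319 = √(3768 - 61*183)*(1/20319) = √(3768 - 11163)*(1/20319) = √(-7395)*(1/20319) = (I*√7395)*(1/20319) = I*√7395/20319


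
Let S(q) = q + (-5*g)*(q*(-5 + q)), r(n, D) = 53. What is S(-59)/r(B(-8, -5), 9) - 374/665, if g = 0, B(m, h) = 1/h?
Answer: -59057/35245 ≈ -1.6756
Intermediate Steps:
S(q) = q (S(q) = q + (-5*0)*(q*(-5 + q)) = q + 0*(q*(-5 + q)) = q + 0 = q)
S(-59)/r(B(-8, -5), 9) - 374/665 = -59/53 - 374/665 = -59057/35245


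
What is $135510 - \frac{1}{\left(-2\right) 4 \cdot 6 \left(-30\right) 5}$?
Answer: $\frac{975671999}{7200} \approx 1.3551 \cdot 10^{5}$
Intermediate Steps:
$135510 - \frac{1}{\left(-2\right) 4 \cdot 6 \left(-30\right) 5} = 135510 - \frac{1}{\left(-8\right) 6 \left(-30\right) 5} = 135510 - \frac{1}{\left(-48\right) \left(-30\right) 5} = 135510 - \frac{1}{1440 \cdot 5} = 135510 - \frac{1}{7200} = \frac{975671999}{7200}$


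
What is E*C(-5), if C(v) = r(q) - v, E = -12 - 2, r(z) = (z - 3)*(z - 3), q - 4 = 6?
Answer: -756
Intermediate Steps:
q = 10 (q = 4 + 6 = 10)
r(z) = (-3 + z)² (r(z) = (-3 + z)*(-3 + z) = (-3 + z)²)
E = -14
C(v) = 49 - v (C(v) = (-3 + 10)² - v = 7² - v = 49 - v)
E*C(-5) = -14*(49 - 1*(-5)) = -14*(49 + 5) = -14*54 = -756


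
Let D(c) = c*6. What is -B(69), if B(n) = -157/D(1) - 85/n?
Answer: 3781/138 ≈ 27.399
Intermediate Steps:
D(c) = 6*c
B(n) = -157/6 - 85/n (B(n) = -157/(6*1) - 85/n = -157/6 - 85/n)
-B(69) = -(-157/6 - 85/69) = -1*(-3781/138) = 3781/138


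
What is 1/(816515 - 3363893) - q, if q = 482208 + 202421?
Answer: -1744008852763/2547378 ≈ -6.8463e+5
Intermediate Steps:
q = 684629
1/(816515 - 3363893) - q = 1/(816515 - 3363893) - 1*684629 = 1/(-2547378) - 684629 = -1/2547378 - 684629 = -1744008852763/2547378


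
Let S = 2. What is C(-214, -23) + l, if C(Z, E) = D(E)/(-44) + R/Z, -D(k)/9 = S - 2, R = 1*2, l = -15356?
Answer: -1643093/107 ≈ -15356.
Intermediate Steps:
R = 2
D(k) = 0 (D(k) = -9*(2 - 2) = -9*0 = 0)
C(Z, E) = 2/Z (C(Z, E) = 0/(-44) + 2/Z = 0*(-1/44) + 2/Z = 0 + 2/Z = 2/Z)
C(-214, -23) + l = 2/(-214) - 15356 = 2*(-1/214) - 15356 = -1/107 - 15356 = -1643093/107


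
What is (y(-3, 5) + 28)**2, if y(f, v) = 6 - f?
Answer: 1369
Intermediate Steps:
(y(-3, 5) + 28)**2 = ((6 - 1*(-3)) + 28)**2 = ((6 + 3) + 28)**2 = (9 + 28)**2 = 37**2 = 1369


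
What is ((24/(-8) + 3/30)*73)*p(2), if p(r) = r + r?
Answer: -4234/5 ≈ -846.80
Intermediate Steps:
p(r) = 2*r
((24/(-8) + 3/30)*73)*p(2) = ((24/(-8) + 3/30)*73)*(2*2) = ((24*(-⅛) + 3*(1/30))*73)*4 = ((-3 + ⅒)*73)*4 = -29/10*73*4 = -2117/10*4 = -4234/5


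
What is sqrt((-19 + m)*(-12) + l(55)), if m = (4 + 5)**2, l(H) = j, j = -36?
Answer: 2*I*sqrt(195) ≈ 27.928*I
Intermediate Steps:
l(H) = -36
m = 81 (m = 9**2 = 81)
sqrt((-19 + m)*(-12) + l(55)) = sqrt((-19 + 81)*(-12) - 36) = sqrt(62*(-12) - 36) = sqrt(-744 - 36) = sqrt(-780) = 2*I*sqrt(195)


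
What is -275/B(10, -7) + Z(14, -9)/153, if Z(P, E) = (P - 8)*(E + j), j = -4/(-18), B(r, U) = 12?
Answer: -42707/1836 ≈ -23.261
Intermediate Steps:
j = 2/9 (j = -4*(-1/18) = 2/9 ≈ 0.22222)
Z(P, E) = (-8 + P)*(2/9 + E) (Z(P, E) = (P - 8)*(E + 2/9) = (-8 + P)*(2/9 + E))
-275/B(10, -7) + Z(14, -9)/153 = -275/12 + (-16/9 - 8*(-9) + (2/9)*14 - 9*14)/153 = -275*1/12 + (-16/9 + 72 + 28/9 - 126)*(1/153) = -275/12 - 158/3*1/153 = -275/12 - 158/459 = -42707/1836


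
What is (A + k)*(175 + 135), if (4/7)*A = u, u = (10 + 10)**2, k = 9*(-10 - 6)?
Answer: 172360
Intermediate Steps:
k = -144 (k = 9*(-16) = -144)
u = 400 (u = 20**2 = 400)
A = 700 (A = (7/4)*400 = 700)
(A + k)*(175 + 135) = (700 - 144)*(175 + 135) = 556*310 = 172360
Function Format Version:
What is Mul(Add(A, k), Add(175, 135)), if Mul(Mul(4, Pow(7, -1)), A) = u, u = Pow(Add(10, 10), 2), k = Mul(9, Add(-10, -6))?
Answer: 172360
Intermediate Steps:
k = -144 (k = Mul(9, -16) = -144)
u = 400 (u = Pow(20, 2) = 400)
A = 700 (A = Mul(Rational(7, 4), 400) = 700)
Mul(Add(A, k), Add(175, 135)) = Mul(Add(700, -144), Add(175, 135)) = Mul(556, 310) = 172360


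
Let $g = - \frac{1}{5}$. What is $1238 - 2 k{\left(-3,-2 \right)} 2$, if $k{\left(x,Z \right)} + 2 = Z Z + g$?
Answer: $- \frac{44568}{5} \approx -8913.6$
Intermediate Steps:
$g = - \frac{1}{5}$ ($g = \left(-1\right) \frac{1}{5} = - \frac{1}{5} \approx -0.2$)
$k{\left(x,Z \right)} = - \frac{11}{5} + Z^{2}$ ($k{\left(x,Z \right)} = -2 + \left(Z Z - \frac{1}{5}\right) = -2 + \left(Z^{2} - \frac{1}{5}\right) = -2 + \left(- \frac{1}{5} + Z^{2}\right) = - \frac{11}{5} + Z^{2}$)
$1238 - 2 k{\left(-3,-2 \right)} 2 = 1238 - 2 \left(- \frac{11}{5} + \left(-2\right)^{2}\right) 2 = 1238 - 2 \left(- \frac{11}{5} + 4\right) 2 = 1238 \left(-2\right) \frac{9}{5} \cdot 2 = 1238 \left(\left(- \frac{18}{5}\right) 2\right) = 1238 \left(- \frac{36}{5}\right) = - \frac{44568}{5}$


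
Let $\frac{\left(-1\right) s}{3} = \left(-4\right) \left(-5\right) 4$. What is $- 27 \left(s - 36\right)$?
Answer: $7452$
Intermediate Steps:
$s = -240$ ($s = - 3 \left(-4\right) \left(-5\right) 4 = - 3 \cdot 20 \cdot 4 = \left(-3\right) 80 = -240$)
$- 27 \left(s - 36\right) = - 27 \left(-240 - 36\right) = \left(-27\right) \left(-276\right) = 7452$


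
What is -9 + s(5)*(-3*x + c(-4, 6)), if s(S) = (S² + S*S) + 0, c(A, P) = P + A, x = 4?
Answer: -509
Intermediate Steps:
c(A, P) = A + P
s(S) = 2*S² (s(S) = (S² + S²) + 0 = 2*S² + 0 = 2*S²)
-9 + s(5)*(-3*x + c(-4, 6)) = -9 + (2*5²)*(-3*4 + (-4 + 6)) = -9 + (2*25)*(-12 + 2) = -9 + 50*(-10) = -9 - 500 = -509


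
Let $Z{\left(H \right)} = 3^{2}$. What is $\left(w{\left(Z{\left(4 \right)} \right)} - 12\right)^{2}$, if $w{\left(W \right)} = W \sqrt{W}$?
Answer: $225$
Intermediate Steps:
$Z{\left(H \right)} = 9$
$w{\left(W \right)} = W^{\frac{3}{2}}$
$\left(w{\left(Z{\left(4 \right)} \right)} - 12\right)^{2} = \left(9^{\frac{3}{2}} - 12\right)^{2} = \left(27 - 12\right)^{2} = 15^{2} = 225$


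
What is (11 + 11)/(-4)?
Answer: -11/2 ≈ -5.5000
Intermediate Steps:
(11 + 11)/(-4) = 22*(-¼) = -11/2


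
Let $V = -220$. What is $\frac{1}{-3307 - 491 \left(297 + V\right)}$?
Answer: $- \frac{1}{41114} \approx -2.4323 \cdot 10^{-5}$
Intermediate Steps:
$\frac{1}{-3307 - 491 \left(297 + V\right)} = \frac{1}{-3307 - 491 \left(297 - 220\right)} = \frac{1}{-3307 - 37807} = \frac{1}{-41114} = - \frac{1}{41114}$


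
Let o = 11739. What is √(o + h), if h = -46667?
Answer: 4*I*√2183 ≈ 186.89*I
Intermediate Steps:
√(o + h) = √(11739 - 46667) = √(-34928) = 4*I*√2183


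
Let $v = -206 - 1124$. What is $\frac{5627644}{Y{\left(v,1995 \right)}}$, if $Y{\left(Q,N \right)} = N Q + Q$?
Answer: $- \frac{1406911}{663670} \approx -2.1199$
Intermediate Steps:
$v = -1330$ ($v = -206 - 1124 = -1330$)
$Y{\left(Q,N \right)} = Q + N Q$
$\frac{5627644}{Y{\left(v,1995 \right)}} = \frac{5627644}{\left(-1330\right) \left(1 + 1995\right)} = \frac{5627644}{\left(-1330\right) 1996} = \frac{5627644}{-2654680} = 5627644 \left(- \frac{1}{2654680}\right) = - \frac{1406911}{663670}$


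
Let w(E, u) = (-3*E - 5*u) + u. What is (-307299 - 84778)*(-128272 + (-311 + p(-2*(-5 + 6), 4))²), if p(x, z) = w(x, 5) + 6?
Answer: 10394353347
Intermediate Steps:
w(E, u) = -4*u - 3*E (w(E, u) = (-5*u - 3*E) + u = -4*u - 3*E)
p(x, z) = -14 - 3*x (p(x, z) = (-4*5 - 3*x) + 6 = (-20 - 3*x) + 6 = -14 - 3*x)
(-307299 - 84778)*(-128272 + (-311 + p(-2*(-5 + 6), 4))²) = (-307299 - 84778)*(-128272 + (-311 + (-14 - (-6)*(-5 + 6)))²) = -392077*(-128272 + (-311 + (-14 - (-6)))²) = -392077*(-128272 + (-311 + (-14 - 3*(-2)))²) = -392077*(-128272 + (-311 + (-14 + 6))²) = -392077*(-128272 + (-311 - 8)²) = -392077*(-128272 + (-319)²) = -392077*(-128272 + 101761) = -392077*(-26511) = 10394353347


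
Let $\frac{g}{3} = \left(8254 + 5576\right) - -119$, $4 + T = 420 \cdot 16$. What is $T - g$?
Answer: $-35131$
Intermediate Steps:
$T = 6716$ ($T = -4 + 420 \cdot 16 = -4 + 6720 = 6716$)
$g = 41847$ ($g = 3 \left(\left(8254 + 5576\right) - -119\right) = 3 \left(13830 + 119\right) = 3 \cdot 13949 = 41847$)
$T - g = 6716 - 41847 = -35131$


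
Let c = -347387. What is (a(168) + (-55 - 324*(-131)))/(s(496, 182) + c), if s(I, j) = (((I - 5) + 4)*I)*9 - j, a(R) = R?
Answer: 42557/1862111 ≈ 0.022854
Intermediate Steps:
s(I, j) = -j + 9*I*(-1 + I) (s(I, j) = (((-5 + I) + 4)*I)*9 - j = ((-1 + I)*I)*9 - j = (I*(-1 + I))*9 - j = 9*I*(-1 + I) - j = -j + 9*I*(-1 + I))
(a(168) + (-55 - 324*(-131)))/(s(496, 182) + c) = (168 + (-55 - 324*(-131)))/((-1*182 - 9*496 + 9*496²) - 347387) = (168 + (-55 + 42444))/((-182 - 4464 + 9*246016) - 347387) = (168 + 42389)/((-182 - 4464 + 2214144) - 347387) = 42557/(2209498 - 347387) = 42557/1862111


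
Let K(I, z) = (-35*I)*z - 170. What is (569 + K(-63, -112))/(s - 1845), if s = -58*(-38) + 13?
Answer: -82187/124 ≈ -662.80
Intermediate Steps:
K(I, z) = -170 - 35*I*z (K(I, z) = -35*I*z - 170 = -170 - 35*I*z)
s = 2217 (s = 2204 + 13 = 2217)
(569 + K(-63, -112))/(s - 1845) = (569 + (-170 - 35*(-63)*(-112)))/(2217 - 1845) = (569 + (-170 - 246960))/372 = (569 - 247130)*(1/372) = -246561*1/372 = -82187/124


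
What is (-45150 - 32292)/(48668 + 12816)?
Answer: -38721/30742 ≈ -1.2595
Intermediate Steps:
(-45150 - 32292)/(48668 + 12816) = -77442/61484 = -77442*1/61484 = -38721/30742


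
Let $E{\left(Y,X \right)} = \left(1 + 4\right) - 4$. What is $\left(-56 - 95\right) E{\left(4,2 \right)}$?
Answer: $-151$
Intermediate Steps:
$E{\left(Y,X \right)} = 1$ ($E{\left(Y,X \right)} = 5 - 4 = 1$)
$\left(-56 - 95\right) E{\left(4,2 \right)} = \left(-56 - 95\right) 1 = \left(-151\right) 1 = -151$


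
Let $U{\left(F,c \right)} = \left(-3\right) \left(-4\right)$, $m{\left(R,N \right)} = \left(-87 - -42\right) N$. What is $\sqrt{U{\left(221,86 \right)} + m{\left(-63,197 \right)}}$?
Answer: $i \sqrt{8853} \approx 94.09 i$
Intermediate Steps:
$m{\left(R,N \right)} = - 45 N$ ($m{\left(R,N \right)} = \left(-87 + 42\right) N = - 45 N$)
$U{\left(F,c \right)} = 12$
$\sqrt{U{\left(221,86 \right)} + m{\left(-63,197 \right)}} = \sqrt{12 - 8865} = \sqrt{-8853} = i \sqrt{8853}$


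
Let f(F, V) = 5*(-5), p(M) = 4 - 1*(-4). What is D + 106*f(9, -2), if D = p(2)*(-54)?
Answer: -3082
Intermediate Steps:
p(M) = 8 (p(M) = 4 + 4 = 8)
f(F, V) = -25
D = -432 (D = 8*(-54) = -432)
D + 106*f(9, -2) = -432 + 106*(-25) = -432 - 2650 = -3082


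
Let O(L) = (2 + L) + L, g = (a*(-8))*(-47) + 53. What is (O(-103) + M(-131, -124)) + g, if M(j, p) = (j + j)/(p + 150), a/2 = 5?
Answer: 46786/13 ≈ 3598.9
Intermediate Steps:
a = 10 (a = 2*5 = 10)
g = 3813 (g = (10*(-8))*(-47) + 53 = -80*(-47) + 53 = 3760 + 53 = 3813)
M(j, p) = 2*j/(150 + p) (M(j, p) = (2*j)/(150 + p) = 2*j/(150 + p))
O(L) = 2 + 2*L
(O(-103) + M(-131, -124)) + g = ((2 + 2*(-103)) + 2*(-131)/(150 - 124)) + 3813 = ((2 - 206) + 2*(-131)/26) + 3813 = (-204 + 2*(-131)*(1/26)) + 3813 = (-204 - 131/13) + 3813 = -2783/13 + 3813 = 46786/13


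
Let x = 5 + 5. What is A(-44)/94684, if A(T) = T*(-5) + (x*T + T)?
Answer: -66/23671 ≈ -0.0027882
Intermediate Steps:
x = 10
A(T) = 6*T (A(T) = T*(-5) + (10*T + T) = -5*T + 11*T = 6*T)
A(-44)/94684 = (6*(-44))/94684 = -264*1/94684 = -66/23671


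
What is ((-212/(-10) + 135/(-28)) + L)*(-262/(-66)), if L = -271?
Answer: -4669757/4620 ≈ -1010.8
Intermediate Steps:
((-212/(-10) + 135/(-28)) + L)*(-262/(-66)) = ((-212/(-10) + 135/(-28)) - 271)*(-262/(-66)) = ((-212*(-1/10) + 135*(-1/28)) - 271)*(-262*(-1/66)) = ((106/5 - 135/28) - 271)*(131/33) = (2293/140 - 271)*(131/33) = -35647/140*131/33 = -4669757/4620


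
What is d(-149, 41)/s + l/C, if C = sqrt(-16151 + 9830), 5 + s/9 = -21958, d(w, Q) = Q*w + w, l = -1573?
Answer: 2086/65889 + 1573*I*sqrt(129)/903 ≈ 0.031659 + 19.785*I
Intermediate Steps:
d(w, Q) = w + Q*w
s = -197667 (s = -45 + 9*(-21958) = -45 - 197622 = -197667)
C = 7*I*sqrt(129) (C = sqrt(-6321) = 7*I*sqrt(129) ≈ 79.505*I)
d(-149, 41)/s + l/C = -149*(1 + 41)/(-197667) - 1573*(-I*sqrt(129)/903) = -149*42*(-1/197667) - (-1573)*I*sqrt(129)/903 = -6258*(-1/197667) + 1573*I*sqrt(129)/903 = 2086/65889 + 1573*I*sqrt(129)/903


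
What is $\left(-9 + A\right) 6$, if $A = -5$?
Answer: $-84$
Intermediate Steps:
$\left(-9 + A\right) 6 = \left(-9 - 5\right) 6 = \left(-14\right) 6 = -84$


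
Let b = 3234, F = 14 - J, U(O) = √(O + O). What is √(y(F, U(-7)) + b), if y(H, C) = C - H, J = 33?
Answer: √(3253 + I*√14) ≈ 57.035 + 0.0328*I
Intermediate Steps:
U(O) = √2*√O (U(O) = √(2*O) = √2*√O)
F = -19 (F = 14 - 1*33 = 14 - 33 = -19)
√(y(F, U(-7)) + b) = √((√2*√(-7) - 1*(-19)) + 3234) = √((√2*(I*√7) + 19) + 3234) = √((I*√14 + 19) + 3234) = √((19 + I*√14) + 3234) = √(3253 + I*√14)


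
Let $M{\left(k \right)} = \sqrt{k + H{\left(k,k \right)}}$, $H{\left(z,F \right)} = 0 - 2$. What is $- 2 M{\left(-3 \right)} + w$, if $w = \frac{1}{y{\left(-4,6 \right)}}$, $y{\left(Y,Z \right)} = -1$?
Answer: $-1 - 2 i \sqrt{5} \approx -1.0 - 4.4721 i$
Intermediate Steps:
$H{\left(z,F \right)} = -2$ ($H{\left(z,F \right)} = 0 - 2 = -2$)
$M{\left(k \right)} = \sqrt{-2 + k}$ ($M{\left(k \right)} = \sqrt{k - 2} = \sqrt{-2 + k}$)
$w = -1$ ($w = \frac{1}{-1} = -1$)
$- 2 M{\left(-3 \right)} + w = - 2 \sqrt{-2 - 3} - 1 = - 2 \sqrt{-5} - 1 = - 2 i \sqrt{5} - 1 = -1 - 2 i \sqrt{5}$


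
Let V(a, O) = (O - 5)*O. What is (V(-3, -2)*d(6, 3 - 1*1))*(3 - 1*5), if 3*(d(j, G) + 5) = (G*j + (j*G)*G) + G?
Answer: -644/3 ≈ -214.67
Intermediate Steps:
d(j, G) = -5 + G/3 + G*j/3 + j*G²/3 (d(j, G) = -5 + ((G*j + (j*G)*G) + G)/3 = -5 + ((G*j + (G*j)*G) + G)/3 = -5 + ((G*j + j*G²) + G)/3 = -5 + (G + G*j + j*G²)/3 = -5 + (G/3 + G*j/3 + j*G²/3) = -5 + G/3 + G*j/3 + j*G²/3)
V(a, O) = O*(-5 + O) (V(a, O) = (-5 + O)*O = O*(-5 + O))
(V(-3, -2)*d(6, 3 - 1*1))*(3 - 1*5) = ((-2*(-5 - 2))*(-5 + (3 - 1*1)/3 + (⅓)*(3 - 1*1)*6 + (⅓)*6*(3 - 1*1)²))*(3 - 1*5) = ((-2*(-7))*(-5 + (3 - 1)/3 + (⅓)*(3 - 1)*6 + (⅓)*6*(3 - 1)²))*(3 - 5) = (14*(-5 + (⅓)*2 + (⅓)*2*6 + (⅓)*6*2²))*(-2) = (14*(-5 + ⅔ + 4 + (⅓)*6*4))*(-2) = (14*(-5 + ⅔ + 4 + 8))*(-2) = (14*(23/3))*(-2) = (322/3)*(-2) = -644/3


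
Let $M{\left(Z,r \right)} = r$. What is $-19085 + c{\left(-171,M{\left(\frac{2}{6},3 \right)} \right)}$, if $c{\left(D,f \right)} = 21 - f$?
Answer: $-19067$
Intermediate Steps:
$-19085 + c{\left(-171,M{\left(\frac{2}{6},3 \right)} \right)} = -19085 + \left(21 - 3\right) = -19085 + 18 = -19067$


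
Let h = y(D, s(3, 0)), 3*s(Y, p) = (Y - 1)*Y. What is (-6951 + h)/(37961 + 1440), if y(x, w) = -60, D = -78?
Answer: -171/961 ≈ -0.17794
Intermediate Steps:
s(Y, p) = Y*(-1 + Y)/3 (s(Y, p) = ((Y - 1)*Y)/3 = ((-1 + Y)*Y)/3 = (Y*(-1 + Y))/3 = Y*(-1 + Y)/3)
h = -60
(-6951 + h)/(37961 + 1440) = (-6951 - 60)/(37961 + 1440) = -7011/39401 = -7011*1/39401 = -171/961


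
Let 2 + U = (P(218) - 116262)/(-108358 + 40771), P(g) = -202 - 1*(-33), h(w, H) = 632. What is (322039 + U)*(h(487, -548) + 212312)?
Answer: 4634860559605600/67587 ≈ 6.8576e+10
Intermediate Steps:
P(g) = -169 (P(g) = -202 + 33 = -169)
U = -18743/67587 (U = -2 + (-169 - 116262)/(-108358 + 40771) = -2 - 116431/(-67587) = -2 - 116431*(-1/67587) = -2 + 116431/67587 = -18743/67587 ≈ -0.27732)
(322039 + U)*(h(487, -548) + 212312) = (322039 - 18743/67587)*(632 + 212312) = (21765631150/67587)*212944 = 4634860559605600/67587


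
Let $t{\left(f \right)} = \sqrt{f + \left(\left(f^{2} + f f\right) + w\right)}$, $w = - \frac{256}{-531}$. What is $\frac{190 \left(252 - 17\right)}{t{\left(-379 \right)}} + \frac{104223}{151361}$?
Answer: $\frac{2127}{3089} + \frac{133950 \sqrt{8988399191}}{152345749} \approx 84.048$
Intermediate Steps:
$w = \frac{256}{531}$ ($w = \left(-256\right) \left(- \frac{1}{531}\right) = \frac{256}{531} \approx 0.48211$)
$t{\left(f \right)} = \sqrt{\frac{256}{531} + f + 2 f^{2}}$ ($t{\left(f \right)} = \sqrt{f + \left(\left(f^{2} + f f\right) + \frac{256}{531}\right)} = \sqrt{f + \left(\left(f^{2} + f^{2}\right) + \frac{256}{531}\right)} = \sqrt{f + \left(2 f^{2} + \frac{256}{531}\right)} = \sqrt{f + \left(\frac{256}{531} + 2 f^{2}\right)} = \sqrt{\frac{256}{531} + f + 2 f^{2}}$)
$\frac{190 \left(252 - 17\right)}{t{\left(-379 \right)}} + \frac{104223}{151361} = \frac{190 \left(252 - 17\right)}{\frac{1}{177} \sqrt{15104 + 31329 \left(-379\right) + 62658 \left(-379\right)^{2}}} + \frac{104223}{151361} = \frac{190 \cdot 235}{\frac{1}{177} \sqrt{15104 - 11873691 + 62658 \cdot 143641}} + 104223 \cdot \frac{1}{151361} = \frac{44650}{\frac{1}{177} \sqrt{15104 - 11873691 + 9000257778}} + \frac{2127}{3089} = \frac{44650}{\frac{1}{177} \sqrt{8988399191}} + \frac{2127}{3089} = 44650 \frac{3 \sqrt{8988399191}}{152345749} + \frac{2127}{3089} = \frac{133950 \sqrt{8988399191}}{152345749} + \frac{2127}{3089} = \frac{2127}{3089} + \frac{133950 \sqrt{8988399191}}{152345749}$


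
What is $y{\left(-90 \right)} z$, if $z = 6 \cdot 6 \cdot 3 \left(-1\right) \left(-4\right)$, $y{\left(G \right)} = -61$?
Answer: $-26352$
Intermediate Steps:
$z = 432$ ($z = 6 \cdot 18 \left(-1\right) \left(-4\right) = 6 \left(\left(-18\right) \left(-4\right)\right) = 6 \cdot 72 = 432$)
$y{\left(-90 \right)} z = \left(-61\right) 432 = -26352$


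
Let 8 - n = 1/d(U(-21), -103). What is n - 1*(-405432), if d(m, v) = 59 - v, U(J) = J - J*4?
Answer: 65681279/162 ≈ 4.0544e+5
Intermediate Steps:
U(J) = -3*J (U(J) = J - 4*J = -3*J)
n = 1295/162 (n = 8 - 1/(59 - 1*(-103)) = 8 - 1/(59 + 103) = 8 - 1/162 = 1295/162 ≈ 7.9938)
n - 1*(-405432) = 1295/162 - 1*(-405432) = 1295/162 + 405432 = 65681279/162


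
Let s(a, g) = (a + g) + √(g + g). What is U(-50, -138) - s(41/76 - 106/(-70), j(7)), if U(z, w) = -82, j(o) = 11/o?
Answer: -227763/2660 - √154/7 ≈ -87.398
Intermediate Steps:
s(a, g) = a + g + √2*√g (s(a, g) = (a + g) + √(2*g) = (a + g) + √2*√g = a + g + √2*√g)
U(-50, -138) - s(41/76 - 106/(-70), j(7)) = -82 - ((41/76 - 106/(-70)) + 11/7 + √2*√(11/7)) = -82 - ((41*(1/76) - 106*(-1/70)) + 11*(⅐) + √2*√(11*(⅐))) = -82 - ((41/76 + 53/35) + 11/7 + √2*√(11/7)) = -82 - (5463/2660 + 11/7 + √2*(√77/7)) = -82 - (5463/2660 + 11/7 + √154/7) = -82 - (9643/2660 + √154/7) = -82 + (-9643/2660 - √154/7) = -227763/2660 - √154/7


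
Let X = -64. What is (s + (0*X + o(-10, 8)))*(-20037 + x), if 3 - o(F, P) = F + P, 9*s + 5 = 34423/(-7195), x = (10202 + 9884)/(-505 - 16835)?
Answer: -4891044141449/62380650 ≈ -78406.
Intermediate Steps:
x = -10043/8670 (x = 20086/(-17340) = 20086*(-1/17340) = -10043/8670 ≈ -1.1584)
s = -7822/7195 (s = -5/9 + (34423/(-7195))/9 = -5/9 + (34423*(-1/7195))/9 = -5/9 + (1/9)*(-34423/7195) = -5/9 - 34423/64755 = -7822/7195 ≈ -1.0871)
o(F, P) = 3 - F - P (o(F, P) = 3 - (F + P) = 3 + (-F - P) = 3 - F - P)
(s + (0*X + o(-10, 8)))*(-20037 + x) = (-7822/7195 + (0*(-64) + (3 - 1*(-10) - 1*8)))*(-20037 - 10043/8670) = (-7822/7195 + (0 + (3 + 10 - 8)))*(-173730833/8670) = (-7822/7195 + (0 + 5))*(-173730833/8670) = (-7822/7195 + 5)*(-173730833/8670) = (28153/7195)*(-173730833/8670) = -4891044141449/62380650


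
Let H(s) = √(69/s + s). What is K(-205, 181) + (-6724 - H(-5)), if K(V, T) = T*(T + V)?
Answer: -11068 - I*√470/5 ≈ -11068.0 - 4.3359*I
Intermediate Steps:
H(s) = √(s + 69/s)
K(-205, 181) + (-6724 - H(-5)) = 181*(181 - 205) + (-6724 - √(-5 + 69/(-5))) = 181*(-24) + (-6724 - √(-5 + 69*(-⅕))) = -4344 + (-6724 - √(-5 - 69/5)) = -4344 + (-6724 - √(-94/5)) = -4344 + (-6724 - I*√470/5) = -11068 - I*√470/5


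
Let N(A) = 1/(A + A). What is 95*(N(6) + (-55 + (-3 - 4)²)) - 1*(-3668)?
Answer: 37271/12 ≈ 3105.9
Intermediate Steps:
N(A) = 1/(2*A)
95*(N(6) + (-55 + (-3 - 4)²)) - 1*(-3668) = 95*((½)/6 + (-55 + (-3 - 4)²)) - 1*(-3668) = 95*((½)*(⅙) + (-55 + (-7)²)) + 3668 = 95*(1/12 + (-55 + 49)) + 3668 = 95*(1/12 - 6) + 3668 = 95*(-71/12) + 3668 = -6745/12 + 3668 = 37271/12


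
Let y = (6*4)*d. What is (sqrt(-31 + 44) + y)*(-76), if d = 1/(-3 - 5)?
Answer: 228 - 76*sqrt(13) ≈ -46.022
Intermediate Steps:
d = -1/8 (d = 1/(-8) = -1/8 ≈ -0.12500)
y = -3 (y = (6*4)*(-1/8) = 24*(-1/8) = -3)
(sqrt(-31 + 44) + y)*(-76) = (sqrt(-31 + 44) - 3)*(-76) = (sqrt(13) - 3)*(-76) = (-3 + sqrt(13))*(-76) = 228 - 76*sqrt(13)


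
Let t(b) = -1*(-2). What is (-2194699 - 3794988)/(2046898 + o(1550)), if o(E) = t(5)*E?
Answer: -5989687/2049998 ≈ -2.9218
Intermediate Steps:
t(b) = 2
o(E) = 2*E
(-2194699 - 3794988)/(2046898 + o(1550)) = (-2194699 - 3794988)/(2046898 + 2*1550) = -5989687/(2046898 + 3100) = -5989687/2049998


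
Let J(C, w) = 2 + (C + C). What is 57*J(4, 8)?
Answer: 570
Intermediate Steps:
J(C, w) = 2 + 2*C
57*J(4, 8) = 57*(2 + 2*4) = 57*(2 + 8) = 57*10 = 570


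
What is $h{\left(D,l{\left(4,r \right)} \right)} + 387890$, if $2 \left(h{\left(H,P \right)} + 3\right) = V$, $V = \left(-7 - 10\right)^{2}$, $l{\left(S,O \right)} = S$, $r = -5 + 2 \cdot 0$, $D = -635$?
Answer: $\frac{776063}{2} \approx 3.8803 \cdot 10^{5}$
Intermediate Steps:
$r = -5$ ($r = -5 + 0 = -5$)
$V = 289$ ($V = \left(-17\right)^{2} = 289$)
$h{\left(H,P \right)} = \frac{283}{2}$ ($h{\left(H,P \right)} = -3 + \frac{1}{2} \cdot 289 = -3 + \frac{289}{2} = \frac{283}{2}$)
$h{\left(D,l{\left(4,r \right)} \right)} + 387890 = \frac{283}{2} + 387890 = \frac{776063}{2}$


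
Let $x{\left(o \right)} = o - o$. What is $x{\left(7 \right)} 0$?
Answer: $0$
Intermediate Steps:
$x{\left(o \right)} = 0$
$x{\left(7 \right)} 0 = 0 \cdot 0 = 0$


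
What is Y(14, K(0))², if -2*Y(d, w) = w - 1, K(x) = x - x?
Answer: ¼ ≈ 0.25000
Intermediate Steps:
K(x) = 0
Y(d, w) = ½ - w/2 (Y(d, w) = -(w - 1)/2 = -(-1 + w)/2 = ½ - w/2)
Y(14, K(0))² = (½ - ½*0)² = (½ + 0)² = (½)² = ¼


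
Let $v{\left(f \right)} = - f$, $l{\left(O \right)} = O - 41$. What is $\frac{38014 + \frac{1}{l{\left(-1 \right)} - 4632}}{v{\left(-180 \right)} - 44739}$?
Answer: $- \frac{177677435}{208268766} \approx -0.85312$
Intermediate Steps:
$l{\left(O \right)} = -41 + O$
$\frac{38014 + \frac{1}{l{\left(-1 \right)} - 4632}}{v{\left(-180 \right)} - 44739} = \frac{38014 + \frac{1}{\left(-41 - 1\right) - 4632}}{\left(-1\right) \left(-180\right) - 44739} = \frac{38014 + \frac{1}{-42 - 4632}}{180 - 44739} = \frac{38014 + \frac{1}{-4674}}{-44559} = \left(38014 - \frac{1}{4674}\right) \left(- \frac{1}{44559}\right) = \frac{177677435}{4674} \left(- \frac{1}{44559}\right) = - \frac{177677435}{208268766}$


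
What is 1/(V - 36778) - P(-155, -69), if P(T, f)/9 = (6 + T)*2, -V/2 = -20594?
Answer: 11827621/4410 ≈ 2682.0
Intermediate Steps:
V = 41188 (V = -2*(-20594) = 41188)
P(T, f) = 108 + 18*T (P(T, f) = 9*((6 + T)*2) = 9*(12 + 2*T) = 108 + 18*T)
1/(V - 36778) - P(-155, -69) = 1/(41188 - 36778) - (108 + 18*(-155)) = 1/4410 - (108 - 2790) = 1/4410 - 1*(-2682) = 1/4410 + 2682 = 11827621/4410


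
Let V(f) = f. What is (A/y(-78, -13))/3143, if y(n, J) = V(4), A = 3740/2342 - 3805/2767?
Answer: 718635/40735253804 ≈ 1.7642e-5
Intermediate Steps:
A = 718635/3240157 (A = 3740*(1/2342) - 3805*1/2767 = 1870/1171 - 3805/2767 = 718635/3240157 ≈ 0.22179)
y(n, J) = 4
(A/y(-78, -13))/3143 = ((718635/3240157)/4)/3143 = ((718635/3240157)*(¼))*(1/3143) = (718635/12960628)*(1/3143) = 718635/40735253804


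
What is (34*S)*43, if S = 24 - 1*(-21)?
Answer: 65790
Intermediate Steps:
S = 45 (S = 24 + 21 = 45)
(34*S)*43 = (34*45)*43 = 1530*43 = 65790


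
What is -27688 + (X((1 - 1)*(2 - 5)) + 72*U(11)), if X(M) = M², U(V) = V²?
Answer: -18976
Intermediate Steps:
-27688 + (X((1 - 1)*(2 - 5)) + 72*U(11)) = -27688 + (((1 - 1)*(2 - 5))² + 72*11²) = -27688 + ((0*(-3))² + 72*121) = -27688 + (0² + 8712) = -27688 + (0 + 8712) = -27688 + 8712 = -18976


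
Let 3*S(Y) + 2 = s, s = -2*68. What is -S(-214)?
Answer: 46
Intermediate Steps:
s = -136
S(Y) = -46 (S(Y) = -⅔ + (⅓)*(-136) = -⅔ - 136/3 = -46)
-S(-214) = -1*(-46) = 46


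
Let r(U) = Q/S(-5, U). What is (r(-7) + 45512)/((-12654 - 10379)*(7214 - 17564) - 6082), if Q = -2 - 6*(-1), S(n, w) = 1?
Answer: 11379/59596367 ≈ 0.00019093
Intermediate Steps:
Q = 4 (Q = -2 + 6 = 4)
r(U) = 4 (r(U) = 4/1 = 4*1 = 4)
(r(-7) + 45512)/((-12654 - 10379)*(7214 - 17564) - 6082) = (4 + 45512)/((-12654 - 10379)*(7214 - 17564) - 6082) = 45516/(-23033*(-10350) - 6082) = 45516/(238391550 - 6082) = 45516/238385468 = 45516*(1/238385468) = 11379/59596367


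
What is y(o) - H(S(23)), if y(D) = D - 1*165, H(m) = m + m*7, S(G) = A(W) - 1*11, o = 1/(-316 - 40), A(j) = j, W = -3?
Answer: -18869/356 ≈ -53.003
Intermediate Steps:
o = -1/356 (o = 1/(-356) = -1/356 ≈ -0.0028090)
S(G) = -14 (S(G) = -3 - 1*11 = -3 - 11 = -14)
H(m) = 8*m (H(m) = m + 7*m = 8*m)
y(D) = -165 + D (y(D) = D - 165 = -165 + D)
y(o) - H(S(23)) = (-165 - 1/356) - 8*(-14) = -58741/356 - 1*(-112) = -58741/356 + 112 = -18869/356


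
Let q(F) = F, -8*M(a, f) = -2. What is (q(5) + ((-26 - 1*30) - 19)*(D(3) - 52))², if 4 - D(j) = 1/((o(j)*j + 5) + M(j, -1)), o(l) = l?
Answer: 4705274025/361 ≈ 1.3034e+7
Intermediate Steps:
M(a, f) = ¼ (M(a, f) = -⅛*(-2) = ¼)
D(j) = 4 - 1/(21/4 + j²) (D(j) = 4 - 1/((j*j + 5) + ¼) = 4 - 1/((j² + 5) + ¼) = 4 - 1/((5 + j²) + ¼) = 4 - 1/(21/4 + j²))
(q(5) + ((-26 - 1*30) - 19)*(D(3) - 52))² = (5 + ((-26 - 1*30) - 19)*(16*(5 + 3²)/(21 + 4*3²) - 52))² = (5 + ((-26 - 30) - 19)*(16*(5 + 9)/(21 + 4*9) - 52))² = (5 + (-56 - 19)*(16*14/(21 + 36) - 52))² = (5 - 75*(16*14/57 - 52))² = (5 - 75*(16*(1/57)*14 - 52))² = (5 - 75*(224/57 - 52))² = (5 - 75*(-2740/57))² = (5 + 68500/19)² = (68595/19)² = 4705274025/361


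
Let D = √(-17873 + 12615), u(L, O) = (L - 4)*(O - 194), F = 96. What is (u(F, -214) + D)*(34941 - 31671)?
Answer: -122742720 + 3270*I*√5258 ≈ -1.2274e+8 + 2.3711e+5*I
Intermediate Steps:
u(L, O) = (-194 + O)*(-4 + L) (u(L, O) = (-4 + L)*(-194 + O) = (-194 + O)*(-4 + L))
D = I*√5258 (D = √(-5258) = I*√5258 ≈ 72.512*I)
(u(F, -214) + D)*(34941 - 31671) = ((776 - 194*96 - 4*(-214) + 96*(-214)) + I*√5258)*(34941 - 31671) = ((776 - 18624 + 856 - 20544) + I*√5258)*3270 = (-37536 + I*√5258)*3270 = -122742720 + 3270*I*√5258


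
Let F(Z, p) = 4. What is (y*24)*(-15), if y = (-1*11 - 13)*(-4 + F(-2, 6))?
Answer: 0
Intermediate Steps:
y = 0 (y = (-1*11 - 13)*(-4 + 4) = (-11 - 13)*0 = -24*0 = 0)
(y*24)*(-15) = (0*24)*(-15) = 0*(-15) = 0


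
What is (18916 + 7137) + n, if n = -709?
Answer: 25344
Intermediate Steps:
(18916 + 7137) + n = (18916 + 7137) - 709 = 26053 - 709 = 25344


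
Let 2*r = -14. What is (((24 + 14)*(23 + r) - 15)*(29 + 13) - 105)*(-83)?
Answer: -2058483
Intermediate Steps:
r = -7 (r = (½)*(-14) = -7)
(((24 + 14)*(23 + r) - 15)*(29 + 13) - 105)*(-83) = (((24 + 14)*(23 - 7) - 15)*(29 + 13) - 105)*(-83) = ((38*16 - 15)*42 - 105)*(-83) = ((608 - 15)*42 - 105)*(-83) = (593*42 - 105)*(-83) = (24906 - 105)*(-83) = 24801*(-83) = -2058483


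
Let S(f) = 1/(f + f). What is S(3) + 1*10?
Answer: 61/6 ≈ 10.167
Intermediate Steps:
S(f) = 1/(2*f)
S(3) + 1*10 = (½)/3 + 1*10 = (½)*(⅓) + 10 = ⅙ + 10 = 61/6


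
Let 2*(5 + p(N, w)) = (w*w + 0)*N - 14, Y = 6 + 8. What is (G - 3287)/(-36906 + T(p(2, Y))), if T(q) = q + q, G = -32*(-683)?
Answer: -18569/36538 ≈ -0.50821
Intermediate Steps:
Y = 14
G = 21856
p(N, w) = -12 + N*w²/2 (p(N, w) = -5 + ((w*w + 0)*N - 14)/2 = -5 + ((w² + 0)*N - 14)/2 = -5 + (w²*N - 14)/2 = -5 + (N*w² - 14)/2 = -5 + (-14 + N*w²)/2 = -5 + (-7 + N*w²/2) = -12 + N*w²/2)
T(q) = 2*q
(G - 3287)/(-36906 + T(p(2, Y))) = (21856 - 3287)/(-36906 + 2*(-12 + (½)*2*14²)) = 18569/(-36906 + 2*(-12 + (½)*2*196)) = 18569/(-36906 + 2*(-12 + 196)) = 18569/(-36906 + 2*184) = 18569/(-36906 + 368) = 18569/(-36538) = 18569*(-1/36538) = -18569/36538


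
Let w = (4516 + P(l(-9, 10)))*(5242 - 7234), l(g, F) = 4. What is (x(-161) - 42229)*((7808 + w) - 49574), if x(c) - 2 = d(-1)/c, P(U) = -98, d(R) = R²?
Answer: 60115630403256/161 ≈ 3.7339e+11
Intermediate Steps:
x(c) = 2 + 1/c (x(c) = 2 + (-1)²/c = 2 + 1/c)
w = -8800656 (w = (4516 - 98)*(5242 - 7234) = 4418*(-1992) = -8800656)
(x(-161) - 42229)*((7808 + w) - 49574) = ((2 + 1/(-161)) - 42229)*((7808 - 8800656) - 49574) = ((2 - 1/161) - 42229)*(-8792848 - 49574) = (321/161 - 42229)*(-8842422) = -6798548/161*(-8842422) = 60115630403256/161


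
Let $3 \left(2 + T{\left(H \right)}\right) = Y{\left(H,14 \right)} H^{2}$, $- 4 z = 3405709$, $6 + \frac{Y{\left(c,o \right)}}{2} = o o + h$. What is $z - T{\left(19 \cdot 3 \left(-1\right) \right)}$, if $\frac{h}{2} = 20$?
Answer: $- \frac{5398421}{4} \approx -1.3496 \cdot 10^{6}$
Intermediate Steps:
$h = 40$ ($h = 2 \cdot 20 = 40$)
$Y{\left(c,o \right)} = 68 + 2 o^{2}$ ($Y{\left(c,o \right)} = -12 + 2 \left(o o + 40\right) = -12 + 2 \left(o^{2} + 40\right) = -12 + 2 \left(40 + o^{2}\right) = -12 + \left(80 + 2 o^{2}\right) = 68 + 2 o^{2}$)
$z = - \frac{3405709}{4}$ ($z = \left(- \frac{1}{4}\right) 3405709 = - \frac{3405709}{4} \approx -8.5143 \cdot 10^{5}$)
$T{\left(H \right)} = -2 + \frac{460 H^{2}}{3}$ ($T{\left(H \right)} = -2 + \frac{\left(68 + 2 \cdot 14^{2}\right) H^{2}}{3} = -2 + \frac{\left(68 + 2 \cdot 196\right) H^{2}}{3} = -2 + \frac{\left(68 + 392\right) H^{2}}{3} = -2 + \frac{460 H^{2}}{3}$)
$z - T{\left(19 \cdot 3 \left(-1\right) \right)} = - \frac{3405709}{4} - \left(-2 + \frac{460 \left(19 \cdot 3 \left(-1\right)\right)^{2}}{3}\right) = - \frac{3405709}{4} - \left(-2 + \frac{460 \left(57 \left(-1\right)\right)^{2}}{3}\right) = - \frac{3405709}{4} - \left(-2 + \frac{460 \left(-57\right)^{2}}{3}\right) = - \frac{3405709}{4} - \left(-2 + \frac{460}{3} \cdot 3249\right) = - \frac{3405709}{4} - \left(-2 + 498180\right) = - \frac{3405709}{4} - 498178 = - \frac{5398421}{4}$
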